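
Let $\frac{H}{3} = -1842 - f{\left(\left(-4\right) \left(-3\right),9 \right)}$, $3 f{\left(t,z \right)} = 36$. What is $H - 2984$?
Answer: $-8546$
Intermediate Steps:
$f{\left(t,z \right)} = 12$ ($f{\left(t,z \right)} = \frac{1}{3} \cdot 36 = 12$)
$H = -5562$ ($H = 3 \left(-1842 - 12\right) = 3 \left(-1854\right) = -5562$)
$H - 2984 = -5562 - 2984 = -8546$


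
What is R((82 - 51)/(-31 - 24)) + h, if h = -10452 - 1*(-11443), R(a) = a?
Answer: 54474/55 ≈ 990.44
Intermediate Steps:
h = 991 (h = -10452 + 11443 = 991)
R((82 - 51)/(-31 - 24)) + h = (82 - 51)/(-31 - 24) + 991 = 31/(-55) + 991 = 31*(-1/55) + 991 = -31/55 + 991 = 54474/55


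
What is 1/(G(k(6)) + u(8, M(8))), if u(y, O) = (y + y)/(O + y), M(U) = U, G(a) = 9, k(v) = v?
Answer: ⅒ ≈ 0.10000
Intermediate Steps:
u(y, O) = 2*y/(O + y) (u(y, O) = (2*y)/(O + y) = 2*y/(O + y))
1/(G(k(6)) + u(8, M(8))) = 1/(9 + 2*8/(8 + 8)) = 1/(9 + 2*8/16) = 1/(9 + 2*8*(1/16)) = 1/(9 + 1) = 1/10 = ⅒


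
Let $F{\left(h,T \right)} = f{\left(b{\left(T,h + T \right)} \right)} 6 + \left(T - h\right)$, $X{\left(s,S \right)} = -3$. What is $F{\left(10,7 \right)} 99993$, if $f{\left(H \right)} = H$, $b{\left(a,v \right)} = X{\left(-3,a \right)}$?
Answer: $-2099853$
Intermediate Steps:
$b{\left(a,v \right)} = -3$
$F{\left(h,T \right)} = -18 + T - h$ ($F{\left(h,T \right)} = \left(-3\right) 6 + \left(T - h\right) = -18 + \left(T - h\right) = -18 + T - h$)
$F{\left(10,7 \right)} 99993 = \left(-18 + 7 - 10\right) 99993 = \left(-21\right) 99993 = -2099853$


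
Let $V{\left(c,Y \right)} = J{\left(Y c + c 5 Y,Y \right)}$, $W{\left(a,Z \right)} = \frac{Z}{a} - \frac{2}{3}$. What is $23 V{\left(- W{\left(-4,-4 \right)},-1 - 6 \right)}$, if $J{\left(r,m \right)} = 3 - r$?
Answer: $-253$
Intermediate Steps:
$W{\left(a,Z \right)} = - \frac{2}{3} + \frac{Z}{a}$ ($W{\left(a,Z \right)} = \frac{Z}{a} - \frac{2}{3} = - \frac{2}{3} + \frac{Z}{a}$)
$V{\left(c,Y \right)} = 3 - 6 Y c$ ($V{\left(c,Y \right)} = 3 - \left(Y c + c 5 Y\right) = 3 - \left(Y c + 5 c Y\right) = 3 - \left(Y c + 5 Y c\right) = 3 - 6 Y c$)
$23 V{\left(- W{\left(-4,-4 \right)},-1 - 6 \right)} = 23 \left(3 - 6 \left(-1 - 6\right) \left(- (- \frac{2}{3} - \frac{4}{-4})\right)\right) = 23 \left(3 - 6 \left(-1 - 6\right) \left(- (- \frac{2}{3} - -1)\right)\right) = 23 \left(3 - - 42 \left(- (- \frac{2}{3} + 1)\right)\right) = 23 \left(3 - - 42 \left(\left(-1\right) \frac{1}{3}\right)\right) = 23 \left(3 - \left(-42\right) \left(- \frac{1}{3}\right)\right) = 23 \left(3 - 14\right) = 23 \left(-11\right) = -253$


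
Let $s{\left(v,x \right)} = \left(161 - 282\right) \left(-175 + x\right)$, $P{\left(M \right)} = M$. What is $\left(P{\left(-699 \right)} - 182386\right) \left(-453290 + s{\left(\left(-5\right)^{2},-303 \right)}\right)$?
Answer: $72401329420$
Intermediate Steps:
$s{\left(v,x \right)} = 21175 - 121 x$ ($s{\left(v,x \right)} = - 121 \left(-175 + x\right) = 21175 - 121 x$)
$\left(P{\left(-699 \right)} - 182386\right) \left(-453290 + s{\left(\left(-5\right)^{2},-303 \right)}\right) = \left(-699 - 182386\right) \left(-453290 + \left(21175 - -36663\right)\right) = - 183085 \left(-453290 + \left(21175 + 36663\right)\right) = - 183085 \left(-453290 + 57838\right) = \left(-183085\right) \left(-395452\right) = 72401329420$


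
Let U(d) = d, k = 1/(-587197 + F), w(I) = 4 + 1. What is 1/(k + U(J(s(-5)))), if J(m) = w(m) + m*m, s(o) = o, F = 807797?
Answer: 220600/6618001 ≈ 0.033333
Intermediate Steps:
w(I) = 5
J(m) = 5 + m**2 (J(m) = 5 + m*m = 5 + m**2)
k = 1/220600 (k = 1/(-587197 + 807797) = 1/220600 ≈ 4.5331e-6)
1/(k + U(J(s(-5)))) = 1/(1/220600 + (5 + (-5)**2)) = 1/(1/220600 + (5 + 25)) = 1/(1/220600 + 30) = 1/(6618001/220600) = 220600/6618001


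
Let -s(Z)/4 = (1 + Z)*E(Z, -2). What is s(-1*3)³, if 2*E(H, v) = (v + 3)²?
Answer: 64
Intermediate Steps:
E(H, v) = (3 + v)²/2 (E(H, v) = (v + 3)²/2 = (3 + v)²/2)
s(Z) = -2 - 2*Z (s(Z) = -4*(1 + Z)*(3 - 2)²/2 = -4*(1 + Z)*(½)*1² = -4*(1 + Z)*(½)*1 = -4*(1 + Z)/2 = -4*(½ + Z/2) = -2 - 2*Z)
s(-1*3)³ = (-2 - (-2)*3)³ = (-2 - 2*(-3))³ = (-2 + 6)³ = 4³ = 64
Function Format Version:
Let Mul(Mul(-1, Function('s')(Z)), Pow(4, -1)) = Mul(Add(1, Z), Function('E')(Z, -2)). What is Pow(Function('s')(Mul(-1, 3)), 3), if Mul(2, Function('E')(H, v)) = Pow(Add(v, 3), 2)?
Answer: 64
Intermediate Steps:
Function('E')(H, v) = Mul(Rational(1, 2), Pow(Add(3, v), 2)) (Function('E')(H, v) = Mul(Rational(1, 2), Pow(Add(v, 3), 2)) = Mul(Rational(1, 2), Pow(Add(3, v), 2)))
Function('s')(Z) = Add(-2, Mul(-2, Z)) (Function('s')(Z) = Mul(-4, Mul(Add(1, Z), Mul(Rational(1, 2), Pow(Add(3, -2), 2)))) = Mul(-4, Mul(Add(1, Z), Mul(Rational(1, 2), Pow(1, 2)))) = Mul(-4, Mul(Add(1, Z), Mul(Rational(1, 2), 1))) = Mul(-4, Mul(Add(1, Z), Rational(1, 2))) = Mul(-4, Add(Rational(1, 2), Mul(Rational(1, 2), Z))) = Add(-2, Mul(-2, Z)))
Pow(Function('s')(Mul(-1, 3)), 3) = Pow(Add(-2, Mul(-2, Mul(-1, 3))), 3) = Pow(Add(-2, Mul(-2, -3)), 3) = Pow(Add(-2, 6), 3) = Pow(4, 3) = 64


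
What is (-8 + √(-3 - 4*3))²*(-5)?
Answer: -245 + 80*I*√15 ≈ -245.0 + 309.84*I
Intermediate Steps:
(-8 + √(-3 - 4*3))²*(-5) = (-8 + √(-3 - 12))²*(-5) = (-8 + √(-15))²*(-5) = (-8 + I*√15)²*(-5) = -5*(-8 + I*√15)²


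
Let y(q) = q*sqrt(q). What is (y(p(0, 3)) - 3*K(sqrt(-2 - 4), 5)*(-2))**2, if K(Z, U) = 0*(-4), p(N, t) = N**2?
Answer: 0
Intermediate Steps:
K(Z, U) = 0
y(q) = q**(3/2)
(y(p(0, 3)) - 3*K(sqrt(-2 - 4), 5)*(-2))**2 = ((0**2)**(3/2) - 3*0*(-2))**2 = (0**(3/2) + 0*(-2))**2 = (0 + 0)**2 = 0**2 = 0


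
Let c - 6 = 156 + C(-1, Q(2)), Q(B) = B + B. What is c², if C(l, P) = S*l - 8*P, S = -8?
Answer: 19044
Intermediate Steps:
Q(B) = 2*B
C(l, P) = -8*P - 8*l (C(l, P) = -8*l - 8*P = -8*P - 8*l)
c = 138 (c = 6 + (156 + (-16*2 - 8*(-1))) = 6 + (156 + (-8*4 + 8)) = 6 + (156 + (-32 + 8)) = 6 + (156 - 24) = 6 + 132 = 138)
c² = 138² = 19044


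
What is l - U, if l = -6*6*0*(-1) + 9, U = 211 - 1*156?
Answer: -46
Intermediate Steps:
U = 55 (U = 211 - 156 = 55)
l = 9 (l = -0*(-1) + 9 = -6*0 + 9 = 0 + 9 = 9)
l - U = 9 - 1*55 = 9 - 55 = -46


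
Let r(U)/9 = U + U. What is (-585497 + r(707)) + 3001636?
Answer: 2428865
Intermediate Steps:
r(U) = 18*U (r(U) = 9*(U + U) = 9*(2*U) = 18*U)
(-585497 + r(707)) + 3001636 = (-585497 + 18*707) + 3001636 = (-585497 + 12726) + 3001636 = -572771 + 3001636 = 2428865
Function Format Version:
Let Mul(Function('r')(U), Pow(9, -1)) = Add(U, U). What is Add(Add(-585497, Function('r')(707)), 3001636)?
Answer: 2428865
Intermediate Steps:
Function('r')(U) = Mul(18, U) (Function('r')(U) = Mul(9, Add(U, U)) = Mul(9, Mul(2, U)) = Mul(18, U))
Add(Add(-585497, Function('r')(707)), 3001636) = Add(Add(-585497, Mul(18, 707)), 3001636) = Add(Add(-585497, 12726), 3001636) = Add(-572771, 3001636) = 2428865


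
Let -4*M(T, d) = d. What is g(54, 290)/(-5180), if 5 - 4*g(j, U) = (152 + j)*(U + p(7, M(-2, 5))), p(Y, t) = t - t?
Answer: 11947/4144 ≈ 2.8830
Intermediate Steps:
M(T, d) = -d/4
p(Y, t) = 0
g(j, U) = 5/4 - U*(152 + j)/4 (g(j, U) = 5/4 - (152 + j)*(U + 0)/4 = 5/4 - (152 + j)*U/4 = 5/4 - U*(152 + j)/4)
g(54, 290)/(-5180) = (5/4 - 38*290 - ¼*290*54)/(-5180) = (5/4 - 11020 - 3915)*(-1/5180) = -59735/4*(-1/5180) = 11947/4144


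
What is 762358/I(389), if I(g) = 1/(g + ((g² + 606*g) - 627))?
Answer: 294893034486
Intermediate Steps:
I(g) = 1/(-627 + g² + 607*g) (I(g) = 1/(g + (-627 + g² + 606*g)) = 1/(-627 + g² + 607*g))
762358/I(389) = 762358/(1/(-627 + 389² + 607*389)) = 762358/(1/(-627 + 151321 + 236123)) = 762358/(1/386817) = 762358*386817 = 294893034486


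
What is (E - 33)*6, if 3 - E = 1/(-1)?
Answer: -174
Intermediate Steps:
E = 4 (E = 3 - 1/(-1) = 3 - 1*(-1) = 3 + 1 = 4)
(E - 33)*6 = (4 - 33)*6 = -29*6 = -174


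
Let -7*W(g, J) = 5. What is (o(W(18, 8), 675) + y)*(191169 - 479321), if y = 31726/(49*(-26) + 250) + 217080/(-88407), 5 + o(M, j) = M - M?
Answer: 6963141536811/628672 ≈ 1.1076e+7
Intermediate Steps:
W(g, J) = -5/7 (W(g, J) = -⅐*5 = -5/7)
o(M, j) = -5 (o(M, j) = -5 + (M - M) = -5 + 0 = -5)
y = -168171689/5029376 (y = 31726/(-1274 + 250) + 217080*(-1/88407) = 31726/(-1024) - 24120/9823 = 31726*(-1/1024) - 24120/9823 = -15863/512 - 24120/9823 = -168171689/5029376 ≈ -33.438)
(o(W(18, 8), 675) + y)*(191169 - 479321) = (-5 - 168171689/5029376)*(191169 - 479321) = -193318569/5029376*(-288152) = 6963141536811/628672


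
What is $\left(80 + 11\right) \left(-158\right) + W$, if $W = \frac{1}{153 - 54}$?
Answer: $- \frac{1423421}{99} \approx -14378.0$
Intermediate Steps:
$W = \frac{1}{99} \approx 0.010101$
$\left(80 + 11\right) \left(-158\right) + W = \left(80 + 11\right) \left(-158\right) + \frac{1}{99} = 91 \left(-158\right) + \frac{1}{99} = -14378 + \frac{1}{99} = - \frac{1423421}{99}$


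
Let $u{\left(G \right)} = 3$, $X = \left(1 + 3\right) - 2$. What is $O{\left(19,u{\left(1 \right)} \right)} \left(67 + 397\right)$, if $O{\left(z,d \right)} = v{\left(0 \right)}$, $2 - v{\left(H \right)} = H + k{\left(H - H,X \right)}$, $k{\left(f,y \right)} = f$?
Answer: $928$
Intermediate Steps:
$X = 2$ ($X = 4 - 2 = 2$)
$v{\left(H \right)} = 2 - H$ ($v{\left(H \right)} = 2 - \left(H + \left(H - H\right)\right) = 2 - \left(H + 0\right) = 2 - H$)
$O{\left(z,d \right)} = 2$ ($O{\left(z,d \right)} = 2 - 0 = 2 + 0 = 2$)
$O{\left(19,u{\left(1 \right)} \right)} \left(67 + 397\right) = 2 \left(67 + 397\right) = 2 \cdot 464 = 928$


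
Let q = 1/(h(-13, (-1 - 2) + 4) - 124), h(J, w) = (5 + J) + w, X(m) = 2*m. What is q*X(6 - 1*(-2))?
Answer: -16/131 ≈ -0.12214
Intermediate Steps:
h(J, w) = 5 + J + w
q = -1/131 (q = 1/((5 - 13 + ((-1 - 2) + 4)) - 124) = 1/((5 - 13 + (-3 + 4)) - 124) = 1/((5 - 13 + 1) - 124) = 1/(-7 - 124) = 1/(-131) = -1/131 ≈ -0.0076336)
q*X(6 - 1*(-2)) = -2*(6 - 1*(-2))/131 = -2*(6 + 2)/131 = -2*8/131 = -1/131*16 = -16/131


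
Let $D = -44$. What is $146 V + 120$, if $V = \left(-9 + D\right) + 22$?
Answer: $-4406$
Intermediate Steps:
$V = -31$ ($V = \left(-9 - 44\right) + 22 = -53 + 22 = -31$)
$146 V + 120 = 146 \left(-31\right) + 120 = -4526 + 120 = -4406$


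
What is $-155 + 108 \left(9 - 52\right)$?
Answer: $-4799$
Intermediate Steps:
$-155 + 108 \left(9 - 52\right) = -155 + 108 \left(-43\right) = -155 - 4644 = -4799$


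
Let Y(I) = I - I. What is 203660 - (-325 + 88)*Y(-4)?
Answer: 203660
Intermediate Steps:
Y(I) = 0
203660 - (-325 + 88)*Y(-4) = 203660 - (-325 + 88)*0 = 203660 - (-237)*0 = 203660 - 1*0 = 203660 + 0 = 203660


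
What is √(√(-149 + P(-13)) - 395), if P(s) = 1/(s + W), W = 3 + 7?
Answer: √(-3555 + 24*I*√21)/3 ≈ 0.3074 + 19.877*I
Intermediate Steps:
W = 10
P(s) = 1/(10 + s) (P(s) = 1/(s + 10) = 1/(10 + s))
√(√(-149 + P(-13)) - 395) = √(√(-149 + 1/(10 - 13)) - 395) = √(√(-149 + 1/(-3)) - 395) = √(√(-149 - ⅓) - 395) = √(√(-448/3) - 395) = √(8*I*√21/3 - 395) = √(-395 + 8*I*√21/3)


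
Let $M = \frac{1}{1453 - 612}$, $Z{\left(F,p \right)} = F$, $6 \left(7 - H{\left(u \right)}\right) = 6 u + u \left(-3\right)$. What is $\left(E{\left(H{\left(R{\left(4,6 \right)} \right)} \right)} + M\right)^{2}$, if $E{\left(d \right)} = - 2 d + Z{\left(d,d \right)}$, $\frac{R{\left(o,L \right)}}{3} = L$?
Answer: $\frac{2832489}{707281} \approx 4.0048$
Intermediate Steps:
$R{\left(o,L \right)} = 3 L$
$H{\left(u \right)} = 7 - \frac{u}{2}$ ($H{\left(u \right)} = 7 - \frac{6 u + u \left(-3\right)}{6} = 7 - \frac{6 u - 3 u}{6} = 7 - \frac{3 u}{6} = 7 - \frac{u}{2}$)
$M = \frac{1}{841} \approx 0.0011891$
$E{\left(d \right)} = - d$ ($E{\left(d \right)} = - 2 d + d = - d$)
$\left(E{\left(H{\left(R{\left(4,6 \right)} \right)} \right)} + M\right)^{2} = \left(- (7 - \frac{3 \cdot 6}{2}) + \frac{1}{841}\right)^{2} = \left(- (7 - 9) + \frac{1}{841}\right)^{2} = \left(\left(-1\right) \left(-2\right) + \frac{1}{841}\right)^{2} = \left(2 + \frac{1}{841}\right)^{2} = \left(\frac{1683}{841}\right)^{2} = \frac{2832489}{707281}$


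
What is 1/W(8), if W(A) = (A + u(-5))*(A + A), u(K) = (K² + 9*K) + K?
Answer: -1/272 ≈ -0.0036765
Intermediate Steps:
u(K) = K² + 10*K
W(A) = 2*A*(-25 + A) (W(A) = (A - 5*(10 - 5))*(A + A) = (A - 5*5)*(2*A) = (A - 25)*(2*A) = (-25 + A)*(2*A) = 2*A*(-25 + A))
1/W(8) = 1/(2*8*(-25 + 8)) = 1/(2*8*(-17)) = 1/(-272) = -1/272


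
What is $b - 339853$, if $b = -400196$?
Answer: $-740049$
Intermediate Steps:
$b - 339853 = -400196 - 339853 = -740049$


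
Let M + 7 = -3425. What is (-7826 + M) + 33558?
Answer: 22300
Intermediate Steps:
M = -3432 (M = -7 - 3425 = -3432)
(-7826 + M) + 33558 = (-7826 - 3432) + 33558 = -11258 + 33558 = 22300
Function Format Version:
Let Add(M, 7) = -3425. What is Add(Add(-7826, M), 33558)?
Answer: 22300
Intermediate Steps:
M = -3432 (M = Add(-7, -3425) = -3432)
Add(Add(-7826, M), 33558) = Add(Add(-7826, -3432), 33558) = Add(-11258, 33558) = 22300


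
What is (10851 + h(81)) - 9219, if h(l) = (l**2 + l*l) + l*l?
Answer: 21315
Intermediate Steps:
h(l) = 3*l**2 (h(l) = (l**2 + l**2) + l**2 = 2*l**2 + l**2 = 3*l**2)
(10851 + h(81)) - 9219 = (10851 + 3*81**2) - 9219 = (10851 + 3*6561) - 9219 = (10851 + 19683) - 9219 = 30534 - 9219 = 21315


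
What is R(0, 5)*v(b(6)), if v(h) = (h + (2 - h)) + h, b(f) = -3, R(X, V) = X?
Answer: 0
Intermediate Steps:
v(h) = 2 + h
R(0, 5)*v(b(6)) = 0*(2 - 3) = 0*(-1) = 0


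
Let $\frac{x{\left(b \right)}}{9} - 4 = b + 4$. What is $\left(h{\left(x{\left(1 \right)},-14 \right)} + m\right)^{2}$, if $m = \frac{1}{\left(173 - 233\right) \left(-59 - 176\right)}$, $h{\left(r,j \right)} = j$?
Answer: $\frac{38966365201}{198810000} \approx 196.0$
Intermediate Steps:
$x{\left(b \right)} = 72 + 9 b$ ($x{\left(b \right)} = 36 + 9 \left(b + 4\right) = 36 + 9 \left(4 + b\right) = 36 + \left(36 + 9 b\right) = 72 + 9 b$)
$m = \frac{1}{14100}$ ($m = \frac{1}{\left(-60\right) \left(-235\right)} = \frac{1}{14100} \approx 7.0922 \cdot 10^{-5}$)
$\left(h{\left(x{\left(1 \right)},-14 \right)} + m\right)^{2} = \left(-14 + \frac{1}{14100}\right)^{2} = \left(- \frac{197399}{14100}\right)^{2} = \frac{38966365201}{198810000}$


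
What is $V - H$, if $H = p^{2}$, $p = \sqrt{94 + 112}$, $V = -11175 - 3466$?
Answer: $-14847$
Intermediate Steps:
$V = -14641$
$p = \sqrt{206} \approx 14.353$
$H = 206$ ($H = \left(\sqrt{206}\right)^{2} = 206$)
$V - H = -14641 - 206 = -14847$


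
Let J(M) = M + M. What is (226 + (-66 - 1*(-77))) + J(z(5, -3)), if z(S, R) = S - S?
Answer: 237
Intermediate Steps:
z(S, R) = 0
J(M) = 2*M
(226 + (-66 - 1*(-77))) + J(z(5, -3)) = (226 + (-66 - 1*(-77))) + 2*0 = (226 + (-66 + 77)) + 0 = (226 + 11) + 0 = 237 + 0 = 237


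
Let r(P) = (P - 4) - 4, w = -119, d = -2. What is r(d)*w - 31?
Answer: 1159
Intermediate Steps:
r(P) = -8 + P (r(P) = (-4 + P) - 4 = -8 + P)
r(d)*w - 31 = (-8 - 2)*(-119) - 31 = -10*(-119) - 31 = 1190 - 31 = 1159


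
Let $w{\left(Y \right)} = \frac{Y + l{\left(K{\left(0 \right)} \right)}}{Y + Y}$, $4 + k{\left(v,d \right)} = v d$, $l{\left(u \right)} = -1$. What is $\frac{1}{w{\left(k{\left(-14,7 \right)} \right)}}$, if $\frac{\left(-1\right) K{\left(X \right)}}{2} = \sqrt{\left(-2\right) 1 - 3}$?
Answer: $\frac{204}{103} \approx 1.9806$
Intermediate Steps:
$K{\left(X \right)} = - 2 i \sqrt{5}$ ($K{\left(X \right)} = - 2 \sqrt{\left(-2\right) 1 - 3} = - 2 \sqrt{-2 - 3} = - 2 \sqrt{-5} = - 2 i \sqrt{5}$)
$k{\left(v,d \right)} = -4 + d v$ ($k{\left(v,d \right)} = -4 + v d = -4 + d v$)
$w{\left(Y \right)} = \frac{-1 + Y}{2 Y}$ ($w{\left(Y \right)} = \frac{Y - 1}{Y + Y} = \frac{-1 + Y}{2 Y}$)
$\frac{1}{w{\left(k{\left(-14,7 \right)} \right)}} = \frac{1}{\frac{1}{2} \frac{1}{-4 + 7 \left(-14\right)} \left(-1 + \left(-4 + 7 \left(-14\right)\right)\right)} = \frac{1}{\frac{1}{2} \frac{1}{-4 - 98} \left(-1 - 102\right)} = \frac{1}{\frac{1}{2} \frac{1}{-102} \left(-1 - 102\right)} = \frac{1}{\frac{1}{2} \left(- \frac{1}{102}\right) \left(-103\right)} = \frac{1}{\frac{103}{204}} = \frac{204}{103}$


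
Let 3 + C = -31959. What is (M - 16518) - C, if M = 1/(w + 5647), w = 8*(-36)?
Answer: 82764397/5359 ≈ 15444.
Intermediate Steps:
C = -31962 (C = -3 - 31959 = -31962)
w = -288
M = 1/5359 (M = 1/(-288 + 5647) = 1/5359 ≈ 0.00018660)
(M - 16518) - C = (1/5359 - 16518) - 1*(-31962) = -88519961/5359 + 31962 = 82764397/5359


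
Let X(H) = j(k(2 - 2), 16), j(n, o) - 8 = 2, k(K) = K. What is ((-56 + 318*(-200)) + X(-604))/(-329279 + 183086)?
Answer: 63646/146193 ≈ 0.43536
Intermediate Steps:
j(n, o) = 10 (j(n, o) = 8 + 2 = 10)
X(H) = 10
((-56 + 318*(-200)) + X(-604))/(-329279 + 183086) = ((-56 + 318*(-200)) + 10)/(-329279 + 183086) = ((-56 - 63600) + 10)/(-146193) = (-63656 + 10)*(-1/146193) = -63646*(-1/146193) = 63646/146193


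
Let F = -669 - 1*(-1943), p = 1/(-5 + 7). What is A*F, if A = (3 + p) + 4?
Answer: 9555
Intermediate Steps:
p = ½ (p = 1/2 = ½ ≈ 0.50000)
A = 15/2 (A = (3 + ½) + 4 = 7/2 + 4 = 15/2 ≈ 7.5000)
F = 1274 (F = -669 + 1943 = 1274)
A*F = (15/2)*1274 = 9555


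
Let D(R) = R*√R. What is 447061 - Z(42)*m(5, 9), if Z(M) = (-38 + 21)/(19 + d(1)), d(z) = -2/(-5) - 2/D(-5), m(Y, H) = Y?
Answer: 21033979114/47049 + 850*I*√5/47049 ≈ 4.4707e+5 + 0.040397*I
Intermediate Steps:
D(R) = R^(3/2)
d(z) = ⅖ - 2*I*√5/25 (d(z) = -2/(-5) - 2*I*√5/25 = -2*(-⅕) - 2*I*√5/25 = ⅖ - 2*I*√5/25)
Z(M) = -17/(97/5 - 2*I*√5/25) (Z(M) = (-38 + 21)/(19 + (⅖ - 2*I*√5/25)) = -17/(97/5 - 2*I*√5/25))
447061 - Z(42)*m(5, 9) = 447061 - (-41225/47049 - 170*I*√5/47049)*5 = 447061 - (-206125/47049 - 850*I*√5/47049) = 447061 + (206125/47049 + 850*I*√5/47049) = 21033979114/47049 + 850*I*√5/47049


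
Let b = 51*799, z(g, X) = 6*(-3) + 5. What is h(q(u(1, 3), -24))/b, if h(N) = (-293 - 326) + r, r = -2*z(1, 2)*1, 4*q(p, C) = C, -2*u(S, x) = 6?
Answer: -593/40749 ≈ -0.014553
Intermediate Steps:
z(g, X) = -13 (z(g, X) = -18 + 5 = -13)
u(S, x) = -3 (u(S, x) = -1/2*6 = -3)
q(p, C) = C/4
r = 26 (r = -2*(-13)*1 = 26*1 = 26)
b = 40749
h(N) = -593 (h(N) = (-293 - 326) + 26 = -619 + 26 = -593)
h(q(u(1, 3), -24))/b = -593/40749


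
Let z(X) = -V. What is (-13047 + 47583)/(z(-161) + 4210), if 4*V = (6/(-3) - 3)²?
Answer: 46048/5605 ≈ 8.2155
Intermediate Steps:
V = 25/4 (V = (6/(-3) - 3)²/4 = (6*(-⅓) - 3)²/4 = (-2 - 3)²/4 = (¼)*(-5)² = (¼)*25 = 25/4 ≈ 6.2500)
z(X) = -25/4 (z(X) = -1*25/4 = -25/4)
(-13047 + 47583)/(z(-161) + 4210) = (-13047 + 47583)/(-25/4 + 4210) = 34536/(16815/4) = 34536*(4/16815) = 46048/5605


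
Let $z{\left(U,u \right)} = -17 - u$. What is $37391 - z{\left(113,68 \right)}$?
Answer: $37476$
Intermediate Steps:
$37391 - z{\left(113,68 \right)} = 37391 - \left(-17 - 68\right) = 37391 - -85 = 37391 + 85 = 37476$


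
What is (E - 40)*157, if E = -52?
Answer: -14444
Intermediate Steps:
(E - 40)*157 = (-52 - 40)*157 = -92*157 = -14444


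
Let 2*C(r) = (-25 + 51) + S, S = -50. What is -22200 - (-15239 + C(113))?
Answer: -6949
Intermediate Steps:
C(r) = -12 (C(r) = ((-25 + 51) - 50)/2 = (26 - 50)/2 = (½)*(-24) = -12)
-22200 - (-15239 + C(113)) = -22200 - (-15239 - 12) = -22200 - 1*(-15251) = -22200 + 15251 = -6949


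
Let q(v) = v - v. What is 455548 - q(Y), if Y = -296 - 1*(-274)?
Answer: 455548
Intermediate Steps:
Y = -22 (Y = -296 + 274 = -22)
q(v) = 0
455548 - q(Y) = 455548 - 1*0 = 455548 + 0 = 455548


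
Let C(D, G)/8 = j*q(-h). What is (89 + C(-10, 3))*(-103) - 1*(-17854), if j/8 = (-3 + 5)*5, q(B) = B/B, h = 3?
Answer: -57233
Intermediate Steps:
q(B) = 1
j = 80 (j = 8*((-3 + 5)*5) = 8*(2*5) = 8*10 = 80)
C(D, G) = 640 (C(D, G) = 8*(80*1) = 8*80 = 640)
(89 + C(-10, 3))*(-103) - 1*(-17854) = (89 + 640)*(-103) - 1*(-17854) = 729*(-103) + 17854 = -75087 + 17854 = -57233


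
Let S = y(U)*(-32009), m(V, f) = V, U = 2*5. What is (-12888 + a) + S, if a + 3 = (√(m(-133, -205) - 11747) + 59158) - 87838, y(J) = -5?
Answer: 118474 + 6*I*√330 ≈ 1.1847e+5 + 109.0*I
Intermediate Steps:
U = 10
a = -28683 + 6*I*√330 (a = -3 + ((√(-133 - 11747) + 59158) - 87838) = -3 + ((√(-11880) + 59158) - 87838) = -3 + ((6*I*√330 + 59158) - 87838) = -3 + ((59158 + 6*I*√330) - 87838) = -3 + (-28680 + 6*I*√330) = -28683 + 6*I*√330 ≈ -28683.0 + 109.0*I)
S = 160045 (S = -5*(-32009) = 160045)
(-12888 + a) + S = (-12888 + (-28683 + 6*I*√330)) + 160045 = (-41571 + 6*I*√330) + 160045 = 118474 + 6*I*√330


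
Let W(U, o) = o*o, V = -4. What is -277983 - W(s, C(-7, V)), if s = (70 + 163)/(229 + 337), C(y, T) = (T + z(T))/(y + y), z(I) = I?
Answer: -13621183/49 ≈ -2.7798e+5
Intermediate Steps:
C(y, T) = T/y (C(y, T) = (T + T)/(y + y) = (2*T)/((2*y)) = (2*T)*(1/(2*y)) = T/y)
s = 233/566 ≈ 0.41166
W(U, o) = o²
-277983 - W(s, C(-7, V)) = -277983 - (-4/(-7))² = -277983 - (-4*(-⅐))² = -277983 - (4/7)² = -277983 - 1*16/49 = -277983 - 16/49 = -13621183/49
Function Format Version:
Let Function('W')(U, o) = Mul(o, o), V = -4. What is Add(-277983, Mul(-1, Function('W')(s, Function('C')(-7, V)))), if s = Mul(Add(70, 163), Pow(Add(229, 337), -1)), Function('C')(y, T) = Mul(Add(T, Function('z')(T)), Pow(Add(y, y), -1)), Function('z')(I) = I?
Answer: Rational(-13621183, 49) ≈ -2.7798e+5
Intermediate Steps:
Function('C')(y, T) = Mul(T, Pow(y, -1)) (Function('C')(y, T) = Mul(Add(T, T), Pow(Add(y, y), -1)) = Mul(Mul(2, T), Pow(Mul(2, y), -1)) = Mul(Mul(2, T), Mul(Rational(1, 2), Pow(y, -1))) = Mul(T, Pow(y, -1)))
s = Rational(233, 566) (s = Mul(233, Pow(566, -1)) = Mul(233, Rational(1, 566)) = Rational(233, 566) ≈ 0.41166)
Function('W')(U, o) = Pow(o, 2)
Add(-277983, Mul(-1, Function('W')(s, Function('C')(-7, V)))) = Add(-277983, Mul(-1, Pow(Mul(-4, Pow(-7, -1)), 2))) = Add(-277983, Mul(-1, Pow(Mul(-4, Rational(-1, 7)), 2))) = Add(-277983, Mul(-1, Pow(Rational(4, 7), 2))) = Add(-277983, Mul(-1, Rational(16, 49))) = Add(-277983, Rational(-16, 49)) = Rational(-13621183, 49)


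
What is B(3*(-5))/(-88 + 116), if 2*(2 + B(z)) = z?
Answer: -19/56 ≈ -0.33929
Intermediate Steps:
B(z) = -2 + z/2
B(3*(-5))/(-88 + 116) = (-2 + (3*(-5))/2)/(-88 + 116) = (-2 + (½)*(-15))/28 = (-2 - 15/2)*(1/28) = -19/2*1/28 = -19/56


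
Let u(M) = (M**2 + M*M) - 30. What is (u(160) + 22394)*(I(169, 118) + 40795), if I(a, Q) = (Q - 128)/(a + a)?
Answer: 507175963400/169 ≈ 3.0010e+9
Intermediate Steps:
I(a, Q) = (-128 + Q)/(2*a) (I(a, Q) = (-128 + Q)/((2*a)) = (-128 + Q)*(1/(2*a)) = (-128 + Q)/(2*a))
u(M) = -30 + 2*M**2 (u(M) = (M**2 + M**2) - 30 = 2*M**2 - 30 = -30 + 2*M**2)
(u(160) + 22394)*(I(169, 118) + 40795) = ((-30 + 2*160**2) + 22394)*((1/2)*(-128 + 118)/169 + 40795) = ((-30 + 2*25600) + 22394)*((1/2)*(1/169)*(-10) + 40795) = ((-30 + 51200) + 22394)*(-5/169 + 40795) = (51170 + 22394)*(6894350/169) = 73564*(6894350/169) = 507175963400/169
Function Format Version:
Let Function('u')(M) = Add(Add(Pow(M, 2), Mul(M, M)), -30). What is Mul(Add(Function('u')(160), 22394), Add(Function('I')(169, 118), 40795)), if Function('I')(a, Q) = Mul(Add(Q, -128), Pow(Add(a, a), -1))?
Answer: Rational(507175963400, 169) ≈ 3.0010e+9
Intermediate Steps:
Function('I')(a, Q) = Mul(Rational(1, 2), Pow(a, -1), Add(-128, Q)) (Function('I')(a, Q) = Mul(Add(-128, Q), Pow(Mul(2, a), -1)) = Mul(Add(-128, Q), Mul(Rational(1, 2), Pow(a, -1))) = Mul(Rational(1, 2), Pow(a, -1), Add(-128, Q)))
Function('u')(M) = Add(-30, Mul(2, Pow(M, 2))) (Function('u')(M) = Add(Add(Pow(M, 2), Pow(M, 2)), -30) = Add(Mul(2, Pow(M, 2)), -30) = Add(-30, Mul(2, Pow(M, 2))))
Mul(Add(Function('u')(160), 22394), Add(Function('I')(169, 118), 40795)) = Mul(Add(Add(-30, Mul(2, Pow(160, 2))), 22394), Add(Mul(Rational(1, 2), Pow(169, -1), Add(-128, 118)), 40795)) = Mul(Add(Add(-30, Mul(2, 25600)), 22394), Add(Mul(Rational(1, 2), Rational(1, 169), -10), 40795)) = Mul(Add(Add(-30, 51200), 22394), Add(Rational(-5, 169), 40795)) = Mul(Add(51170, 22394), Rational(6894350, 169)) = Mul(73564, Rational(6894350, 169)) = Rational(507175963400, 169)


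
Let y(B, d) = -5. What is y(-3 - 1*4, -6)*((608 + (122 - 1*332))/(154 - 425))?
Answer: 1990/271 ≈ 7.3432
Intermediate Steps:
y(-3 - 1*4, -6)*((608 + (122 - 1*332))/(154 - 425)) = -5*(608 + (122 - 1*332))/(154 - 425) = -5*(608 + (122 - 332))/(-271) = -5*(608 - 210)*(-1)/271 = -1990*(-1)/271 = -5*(-398/271) = 1990/271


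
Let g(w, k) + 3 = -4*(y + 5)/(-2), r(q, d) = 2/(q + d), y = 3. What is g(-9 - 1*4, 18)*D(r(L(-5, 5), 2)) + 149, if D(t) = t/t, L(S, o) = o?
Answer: 162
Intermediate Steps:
r(q, d) = 2/(d + q)
D(t) = 1
g(w, k) = 13 (g(w, k) = -3 - 4*(3 + 5)/(-2) = -3 - 4*8*(-½) = -3 - 32*(-½) = -3 + 16 = 13)
g(-9 - 1*4, 18)*D(r(L(-5, 5), 2)) + 149 = 13*1 + 149 = 13 + 149 = 162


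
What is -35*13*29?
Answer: -13195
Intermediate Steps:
-35*13*29 = -455*29 = -13195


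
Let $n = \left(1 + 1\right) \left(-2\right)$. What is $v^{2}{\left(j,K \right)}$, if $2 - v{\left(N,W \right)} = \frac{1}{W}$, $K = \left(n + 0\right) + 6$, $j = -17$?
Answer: $\frac{9}{4} \approx 2.25$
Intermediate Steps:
$n = -4$ ($n = 2 \left(-2\right) = -4$)
$K = 2$ ($K = \left(-4 + 0\right) + 6 = -4 + 6 = 2$)
$v{\left(N,W \right)} = 2 - \frac{1}{W}$
$v^{2}{\left(j,K \right)} = \left(2 - \frac{1}{2}\right)^{2} = \left(\frac{3}{2}\right)^{2} = \frac{9}{4}$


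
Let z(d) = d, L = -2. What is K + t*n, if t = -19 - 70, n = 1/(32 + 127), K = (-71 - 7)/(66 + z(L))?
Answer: -9049/5088 ≈ -1.7785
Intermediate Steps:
K = -39/32 (K = (-71 - 7)/(66 - 2) = -78/64 = -78*1/64 = -39/32 ≈ -1.2188)
n = 1/159 ≈ 0.0062893
t = -89
K + t*n = -39/32 - 89*1/159 = -39/32 - 89/159 = -9049/5088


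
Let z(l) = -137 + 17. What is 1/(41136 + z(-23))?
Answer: 1/41016 ≈ 2.4381e-5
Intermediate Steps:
z(l) = -120
1/(41136 + z(-23)) = 1/(41136 - 120) = 1/41016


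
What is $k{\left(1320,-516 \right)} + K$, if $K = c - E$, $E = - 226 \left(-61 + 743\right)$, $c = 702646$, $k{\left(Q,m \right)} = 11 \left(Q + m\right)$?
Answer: $865622$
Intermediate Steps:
$k{\left(Q,m \right)} = 11 Q + 11 m$
$E = -154132$ ($E = \left(-226\right) 682 = -154132$)
$K = 856778$ ($K = 702646 - -154132 = 702646 + 154132 = 856778$)
$k{\left(1320,-516 \right)} + K = \left(11 \cdot 1320 + 11 \left(-516\right)\right) + 856778 = \left(14520 - 5676\right) + 856778 = 8844 + 856778 = 865622$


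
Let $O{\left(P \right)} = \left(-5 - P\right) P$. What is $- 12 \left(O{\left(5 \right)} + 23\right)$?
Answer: $324$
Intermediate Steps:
$O{\left(P \right)} = P \left(-5 - P\right)$
$- 12 \left(O{\left(5 \right)} + 23\right) = - 12 \left(\left(-1\right) 5 \left(5 + 5\right) + 23\right) = - 12 \left(\left(-1\right) 5 \cdot 10 + 23\right) = - 12 \left(-50 + 23\right) = \left(-12\right) \left(-27\right) = 324$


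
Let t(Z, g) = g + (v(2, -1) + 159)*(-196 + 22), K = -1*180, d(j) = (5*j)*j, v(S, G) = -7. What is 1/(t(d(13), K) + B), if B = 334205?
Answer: 1/307577 ≈ 3.2512e-6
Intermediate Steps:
d(j) = 5*j²
K = -180
t(Z, g) = -26448 + g (t(Z, g) = g + (-7 + 159)*(-196 + 22) = g + 152*(-174) = g - 26448 = -26448 + g)
1/(t(d(13), K) + B) = 1/((-26448 - 180) + 334205) = 1/(-26628 + 334205) = 1/307577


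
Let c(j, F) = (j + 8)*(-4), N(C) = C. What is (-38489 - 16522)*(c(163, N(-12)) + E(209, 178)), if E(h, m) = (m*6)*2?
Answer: -79875972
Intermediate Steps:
E(h, m) = 12*m (E(h, m) = (6*m)*2 = 12*m)
c(j, F) = -32 - 4*j (c(j, F) = (8 + j)*(-4) = -32 - 4*j)
(-38489 - 16522)*(c(163, N(-12)) + E(209, 178)) = (-38489 - 16522)*((-32 - 4*163) + 12*178) = -55011*((-32 - 652) + 2136) = -55011*(-684 + 2136) = -55011*1452 = -79875972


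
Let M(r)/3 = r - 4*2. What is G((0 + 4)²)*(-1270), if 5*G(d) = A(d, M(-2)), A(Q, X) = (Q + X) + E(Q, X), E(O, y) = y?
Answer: 11176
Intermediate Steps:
M(r) = -24 + 3*r (M(r) = 3*(r - 4*2) = 3*(r - 8) = 3*(-8 + r) = -24 + 3*r)
A(Q, X) = Q + 2*X (A(Q, X) = (Q + X) + X = Q + 2*X)
G(d) = -12 + d/5 (G(d) = (d + 2*(-24 + 3*(-2)))/5 = (d + 2*(-24 - 6))/5 = (d + 2*(-30))/5 = (d - 60)/5 = (-60 + d)/5 = -12 + d/5)
G((0 + 4)²)*(-1270) = (-12 + (0 + 4)²/5)*(-1270) = (-12 + (⅕)*4²)*(-1270) = (-12 + (⅕)*16)*(-1270) = (-12 + 16/5)*(-1270) = -44/5*(-1270) = 11176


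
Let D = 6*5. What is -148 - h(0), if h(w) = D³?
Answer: -27148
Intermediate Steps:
D = 30
h(w) = 27000 (h(w) = 30³ = 27000)
-148 - h(0) = -148 - 1*27000 = -148 - 27000 = -27148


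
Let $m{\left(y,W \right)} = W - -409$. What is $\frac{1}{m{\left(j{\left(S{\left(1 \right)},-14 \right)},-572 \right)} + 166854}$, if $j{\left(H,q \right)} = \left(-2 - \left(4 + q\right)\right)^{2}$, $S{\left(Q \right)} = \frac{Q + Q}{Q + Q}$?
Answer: $\frac{1}{166691} \approx 5.9991 \cdot 10^{-6}$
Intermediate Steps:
$S{\left(Q \right)} = 1$ ($S{\left(Q \right)} = \frac{2 Q}{2 Q} = 2 Q \frac{1}{2 Q} = 1$)
$j{\left(H,q \right)} = \left(-6 - q\right)^{2}$
$m{\left(y,W \right)} = 409 + W$ ($m{\left(y,W \right)} = W + 409 = 409 + W$)
$\frac{1}{m{\left(j{\left(S{\left(1 \right)},-14 \right)},-572 \right)} + 166854} = \frac{1}{\left(409 - 572\right) + 166854} = \frac{1}{-163 + 166854} = \frac{1}{166691}$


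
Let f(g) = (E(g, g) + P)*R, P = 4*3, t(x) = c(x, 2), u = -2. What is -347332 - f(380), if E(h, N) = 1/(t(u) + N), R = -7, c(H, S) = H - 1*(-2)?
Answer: -131954233/380 ≈ -3.4725e+5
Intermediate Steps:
c(H, S) = 2 + H (c(H, S) = H + 2 = 2 + H)
t(x) = 2 + x
E(h, N) = 1/N (E(h, N) = 1/((2 - 2) + N) = 1/(0 + N) = 1/N)
P = 12
f(g) = -84 - 7/g (f(g) = (1/g + 12)*(-7) = (12 + 1/g)*(-7) = -84 - 7/g)
-347332 - f(380) = -347332 - (-84 - 7/380) = -347332 - 1*(-31927/380) = -347332 + 31927/380 = -131954233/380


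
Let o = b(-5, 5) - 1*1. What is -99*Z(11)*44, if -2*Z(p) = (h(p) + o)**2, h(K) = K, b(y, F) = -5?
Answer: 54450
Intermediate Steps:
o = -6 (o = -5 - 1*1 = -5 - 1 = -6)
Z(p) = -(-6 + p)**2/2 (Z(p) = -(p - 6)**2/2 = -(-6 + p)**2/2)
-99*Z(11)*44 = -(-99)*(-6 + 11)**2/2*44 = -(-99)*5**2/2*44 = -(-99)*25/2*44 = -99*(-25/2)*44 = (2475/2)*44 = 54450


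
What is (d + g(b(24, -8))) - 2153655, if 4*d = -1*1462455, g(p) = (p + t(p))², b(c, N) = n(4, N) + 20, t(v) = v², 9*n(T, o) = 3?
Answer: -755278211/324 ≈ -2.3311e+6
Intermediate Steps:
n(T, o) = ⅓ (n(T, o) = (⅑)*3 = ⅓)
b(c, N) = 61/3 (b(c, N) = ⅓ + 20 = 61/3)
g(p) = (p + p²)²
d = -1462455/4 (d = (-1*1462455)/4 = (¼)*(-1462455) = -1462455/4 ≈ -3.6561e+5)
(d + g(b(24, -8))) - 2153655 = (-1462455/4 + (61/3)²*(1 + 61/3)²) - 2153655 = (-1462455/4 + 3721*(64/3)²/9) - 2153655 = (-1462455/4 + (3721/9)*(4096/9)) - 2153655 = (-1462455/4 + 15241216/81) - 2153655 = -57493991/324 - 2153655 = -755278211/324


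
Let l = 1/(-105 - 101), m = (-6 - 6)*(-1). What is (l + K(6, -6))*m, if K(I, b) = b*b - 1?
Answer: 43254/103 ≈ 419.94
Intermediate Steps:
m = 12 (m = -12*(-1) = 12)
K(I, b) = -1 + b² (K(I, b) = b² - 1 = -1 + b²)
l = -1/206 (l = 1/(-206) = -1/206 ≈ -0.0048544)
(l + K(6, -6))*m = (-1/206 + (-1 + (-6)²))*12 = (-1/206 + (-1 + 36))*12 = (-1/206 + 35)*12 = (7209/206)*12 = 43254/103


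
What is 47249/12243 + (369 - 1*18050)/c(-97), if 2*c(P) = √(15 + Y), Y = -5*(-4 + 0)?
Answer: 47249/12243 - 35362*√35/35 ≈ -5973.4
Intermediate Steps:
Y = 20 (Y = -5*(-4) = 20)
c(P) = √35/2 (c(P) = √(15 + 20)/2 = √35/2)
47249/12243 + (369 - 1*18050)/c(-97) = 47249/12243 + (369 - 1*18050)/((√35/2)) = 47249*(1/12243) + (369 - 18050)*(2*√35/35) = 47249/12243 - 35362*√35/35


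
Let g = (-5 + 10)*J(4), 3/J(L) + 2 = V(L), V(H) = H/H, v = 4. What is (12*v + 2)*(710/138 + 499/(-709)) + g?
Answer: 10129385/48921 ≈ 207.06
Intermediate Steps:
V(H) = 1
J(L) = -3 (J(L) = 3/(-2 + 1) = 3/(-1) = 3*(-1) = -3)
g = -15 (g = (-5 + 10)*(-3) = 5*(-3) = -15)
(12*v + 2)*(710/138 + 499/(-709)) + g = (12*4 + 2)*(710/138 + 499/(-709)) - 15 = (48 + 2)*(710*(1/138) + 499*(-1/709)) - 15 = 50*(355/69 - 499/709) - 15 = 50*(217264/48921) - 15 = 10863200/48921 - 15 = 10129385/48921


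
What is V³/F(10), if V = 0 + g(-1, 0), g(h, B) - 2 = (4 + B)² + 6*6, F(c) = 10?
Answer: 78732/5 ≈ 15746.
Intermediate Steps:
g(h, B) = 38 + (4 + B)² (g(h, B) = 2 + ((4 + B)² + 6*6) = 2 + ((4 + B)² + 36) = 2 + (36 + (4 + B)²) = 38 + (4 + B)²)
V = 54 (V = 0 + (38 + (4 + 0)²) = 0 + (38 + 4²) = 0 + (38 + 16) = 0 + 54 = 54)
V³/F(10) = 54³/10 = 157464*(⅒) = 78732/5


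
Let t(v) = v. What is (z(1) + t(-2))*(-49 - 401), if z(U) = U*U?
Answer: 450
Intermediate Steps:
z(U) = U²
(z(1) + t(-2))*(-49 - 401) = (1² - 2)*(-49 - 401) = (1 - 2)*(-450) = -1*(-450) = 450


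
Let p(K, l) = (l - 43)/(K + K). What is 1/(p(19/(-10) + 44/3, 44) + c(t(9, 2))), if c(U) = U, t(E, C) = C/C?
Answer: 383/398 ≈ 0.96231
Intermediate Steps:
t(E, C) = 1
p(K, l) = (-43 + l)/(2*K) (p(K, l) = (-43 + l)/((2*K)) = (-43 + l)*(1/(2*K)) = (-43 + l)/(2*K))
1/(p(19/(-10) + 44/3, 44) + c(t(9, 2))) = 1/((-43 + 44)/(2*(19/(-10) + 44/3)) + 1) = 1/((1/2)*1/(19*(-1/10) + 44*(1/3)) + 1) = 1/((1/2)*1/(-19/10 + 44/3) + 1) = 1/((1/2)*1/(383/30) + 1) = 1/((1/2)*(30/383)*1 + 1) = 1/(15/383 + 1) = 1/(398/383) = 383/398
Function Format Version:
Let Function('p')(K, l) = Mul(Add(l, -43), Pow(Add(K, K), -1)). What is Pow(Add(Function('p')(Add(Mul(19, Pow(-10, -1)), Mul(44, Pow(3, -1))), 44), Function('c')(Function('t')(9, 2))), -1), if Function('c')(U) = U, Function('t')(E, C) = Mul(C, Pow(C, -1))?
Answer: Rational(383, 398) ≈ 0.96231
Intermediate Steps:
Function('t')(E, C) = 1
Function('p')(K, l) = Mul(Rational(1, 2), Pow(K, -1), Add(-43, l)) (Function('p')(K, l) = Mul(Add(-43, l), Pow(Mul(2, K), -1)) = Mul(Add(-43, l), Mul(Rational(1, 2), Pow(K, -1))) = Mul(Rational(1, 2), Pow(K, -1), Add(-43, l)))
Pow(Add(Function('p')(Add(Mul(19, Pow(-10, -1)), Mul(44, Pow(3, -1))), 44), Function('c')(Function('t')(9, 2))), -1) = Pow(Add(Mul(Rational(1, 2), Pow(Add(Mul(19, Pow(-10, -1)), Mul(44, Pow(3, -1))), -1), Add(-43, 44)), 1), -1) = Pow(Add(Mul(Rational(1, 2), Pow(Add(Mul(19, Rational(-1, 10)), Mul(44, Rational(1, 3))), -1), 1), 1), -1) = Pow(Add(Mul(Rational(1, 2), Pow(Add(Rational(-19, 10), Rational(44, 3)), -1), 1), 1), -1) = Pow(Add(Mul(Rational(1, 2), Pow(Rational(383, 30), -1), 1), 1), -1) = Pow(Add(Mul(Rational(1, 2), Rational(30, 383), 1), 1), -1) = Pow(Add(Rational(15, 383), 1), -1) = Pow(Rational(398, 383), -1) = Rational(383, 398)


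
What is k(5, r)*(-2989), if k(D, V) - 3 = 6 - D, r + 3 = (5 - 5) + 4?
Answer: -11956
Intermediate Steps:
r = 1 (r = -3 + ((5 - 5) + 4) = -3 + (0 + 4) = -3 + 4 = 1)
k(D, V) = 9 - D (k(D, V) = 3 + (6 - D) = 9 - D)
k(5, r)*(-2989) = (9 - 1*5)*(-2989) = (9 - 5)*(-2989) = 4*(-2989) = -11956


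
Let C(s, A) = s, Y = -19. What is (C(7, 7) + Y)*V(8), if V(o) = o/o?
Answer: -12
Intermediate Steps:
V(o) = 1
(C(7, 7) + Y)*V(8) = (7 - 19)*1 = -12*1 = -12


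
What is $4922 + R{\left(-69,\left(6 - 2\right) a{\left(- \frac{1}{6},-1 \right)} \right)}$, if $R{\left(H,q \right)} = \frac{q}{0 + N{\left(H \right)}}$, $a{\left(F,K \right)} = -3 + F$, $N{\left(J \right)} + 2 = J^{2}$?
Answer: $\frac{70271356}{14277} \approx 4922.0$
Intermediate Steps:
$N{\left(J \right)} = -2 + J^{2}$
$R{\left(H,q \right)} = \frac{q}{-2 + H^{2}}$ ($R{\left(H,q \right)} = \frac{q}{0 + \left(-2 + H^{2}\right)} = \frac{q}{-2 + H^{2}}$)
$4922 + R{\left(-69,\left(6 - 2\right) a{\left(- \frac{1}{6},-1 \right)} \right)} = 4922 + \frac{\left(6 - 2\right) \left(-3 - \frac{1}{6}\right)}{-2 + \left(-69\right)^{2}} = 4922 + \frac{4 \left(-3 - \frac{1}{6}\right)}{-2 + 4761} = 4922 + \frac{4 \left(-3 - \frac{1}{6}\right)}{4759} = 4922 + 4 \left(- \frac{19}{6}\right) \frac{1}{4759} = 4922 - \frac{38}{14277} = \frac{70271356}{14277}$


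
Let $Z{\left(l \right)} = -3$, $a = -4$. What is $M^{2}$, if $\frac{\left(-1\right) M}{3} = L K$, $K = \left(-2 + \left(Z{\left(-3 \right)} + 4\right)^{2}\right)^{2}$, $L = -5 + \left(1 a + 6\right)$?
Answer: $81$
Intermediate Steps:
$L = -3$ ($L = -5 + \left(1 \left(-4\right) + 6\right) = -5 + \left(-4 + 6\right) = -5 + 2 = -3$)
$K = 1$ ($K = \left(-2 + \left(-3 + 4\right)^{2}\right)^{2} = \left(-2 + 1^{2}\right)^{2} = \left(-2 + 1\right)^{2} = \left(-1\right)^{2} = 1$)
$M = 9$ ($M = - 3 \left(\left(-3\right) 1\right) = \left(-3\right) \left(-3\right) = 9$)
$M^{2} = 9^{2} = 81$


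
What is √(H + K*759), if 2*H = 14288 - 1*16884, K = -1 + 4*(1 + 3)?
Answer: √10087 ≈ 100.43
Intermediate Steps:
K = 15 (K = -1 + 4*4 = -1 + 16 = 15)
H = -1298 (H = (14288 - 1*16884)/2 = (14288 - 16884)/2 = (½)*(-2596) = -1298)
√(H + K*759) = √(-1298 + 15*759) = √(-1298 + 11385) = √10087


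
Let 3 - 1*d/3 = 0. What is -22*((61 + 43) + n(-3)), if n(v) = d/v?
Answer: -2222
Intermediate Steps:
d = 9 (d = 9 - 3*0 = 9 + 0 = 9)
n(v) = 9/v
-22*((61 + 43) + n(-3)) = -22*((61 + 43) + 9/(-3)) = -22*(104 + 9*(-⅓)) = -22*(104 - 3) = -22*101 = -2222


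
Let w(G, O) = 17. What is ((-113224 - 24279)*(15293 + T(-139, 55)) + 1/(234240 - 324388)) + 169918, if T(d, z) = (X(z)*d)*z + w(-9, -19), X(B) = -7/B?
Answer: -201822569921789/90148 ≈ -2.2388e+9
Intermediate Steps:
T(d, z) = 17 - 7*d (T(d, z) = ((-7/z)*d)*z + 17 = (-7*d/z)*z + 17 = -7*d + 17 = 17 - 7*d)
((-113224 - 24279)*(15293 + T(-139, 55)) + 1/(234240 - 324388)) + 169918 = ((-113224 - 24279)*(15293 + (17 - 7*(-139))) + 1/(234240 - 324388)) + 169918 = (-137503*(15293 + (17 + 973)) + 1/(-90148)) + 169918 = (-137503*(15293 + 990) - 1/90148) + 169918 = (-137503*16283 - 1/90148) + 169918 = (-2238961349 - 1/90148) + 169918 = -201837887689653/90148 + 169918 = -201822569921789/90148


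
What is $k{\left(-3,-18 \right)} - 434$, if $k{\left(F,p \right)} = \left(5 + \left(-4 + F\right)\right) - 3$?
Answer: $-439$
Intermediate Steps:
$k{\left(F,p \right)} = -2 + F$ ($k{\left(F,p \right)} = \left(1 + F\right) - 3 = -2 + F$)
$k{\left(-3,-18 \right)} - 434 = \left(-2 - 3\right) - 434 = -5 - 434 = -439$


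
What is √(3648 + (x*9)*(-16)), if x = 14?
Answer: 4*√102 ≈ 40.398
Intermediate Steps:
√(3648 + (x*9)*(-16)) = √(3648 + (14*9)*(-16)) = √(3648 + 126*(-16)) = √(3648 - 2016) = √1632 = 4*√102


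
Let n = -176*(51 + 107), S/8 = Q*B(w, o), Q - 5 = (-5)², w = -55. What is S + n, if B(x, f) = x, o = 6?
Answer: -41008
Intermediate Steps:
Q = 30 (Q = 5 + (-5)² = 5 + 25 = 30)
S = -13200 (S = 8*(30*(-55)) = 8*(-1650) = -13200)
n = -27808 (n = -176*158 = -27808)
S + n = -13200 - 27808 = -41008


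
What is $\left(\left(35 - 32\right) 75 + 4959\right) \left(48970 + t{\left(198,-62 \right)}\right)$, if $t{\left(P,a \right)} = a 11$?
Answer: $250324992$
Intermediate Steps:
$t{\left(P,a \right)} = 11 a$
$\left(\left(35 - 32\right) 75 + 4959\right) \left(48970 + t{\left(198,-62 \right)}\right) = \left(\left(35 - 32\right) 75 + 4959\right) \left(48970 + 11 \left(-62\right)\right) = \left(3 \cdot 75 + 4959\right) \left(48970 - 682\right) = \left(225 + 4959\right) 48288 = 5184 \cdot 48288 = 250324992$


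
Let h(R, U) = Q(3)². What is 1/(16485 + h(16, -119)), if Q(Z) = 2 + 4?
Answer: 1/16521 ≈ 6.0529e-5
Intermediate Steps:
Q(Z) = 6
h(R, U) = 36 (h(R, U) = 6² = 36)
1/(16485 + h(16, -119)) = 1/(16485 + 36) = 1/16521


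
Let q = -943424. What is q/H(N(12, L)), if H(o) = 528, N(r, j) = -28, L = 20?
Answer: -58964/33 ≈ -1786.8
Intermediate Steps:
q/H(N(12, L)) = -943424/528 = -943424*1/528 = -58964/33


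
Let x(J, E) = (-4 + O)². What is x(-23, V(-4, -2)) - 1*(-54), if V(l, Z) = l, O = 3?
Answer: 55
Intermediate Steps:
x(J, E) = 1 (x(J, E) = (-4 + 3)² = (-1)² = 1)
x(-23, V(-4, -2)) - 1*(-54) = 1 - 1*(-54) = 1 + 54 = 55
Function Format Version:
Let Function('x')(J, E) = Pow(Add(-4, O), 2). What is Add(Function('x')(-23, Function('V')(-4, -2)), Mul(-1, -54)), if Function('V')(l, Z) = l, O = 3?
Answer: 55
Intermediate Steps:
Function('x')(J, E) = 1 (Function('x')(J, E) = Pow(Add(-4, 3), 2) = Pow(-1, 2) = 1)
Add(Function('x')(-23, Function('V')(-4, -2)), Mul(-1, -54)) = Add(1, Mul(-1, -54)) = Add(1, 54) = 55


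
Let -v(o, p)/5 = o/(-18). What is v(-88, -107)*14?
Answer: -3080/9 ≈ -342.22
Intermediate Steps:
v(o, p) = 5*o/18 (v(o, p) = -5*o/(-18) = -5*o*(-1)/18 = -(-5)*o/18 = 5*o/18)
v(-88, -107)*14 = ((5/18)*(-88))*14 = -220/9*14 = -3080/9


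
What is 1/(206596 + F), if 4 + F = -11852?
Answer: 1/194740 ≈ 5.1351e-6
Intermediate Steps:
F = -11856 (F = -4 - 11852 = -11856)
1/(206596 + F) = 1/(206596 - 11856) = 1/194740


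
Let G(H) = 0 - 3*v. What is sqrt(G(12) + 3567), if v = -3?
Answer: 2*sqrt(894) ≈ 59.800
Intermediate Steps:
G(H) = 9 (G(H) = 0 - 3*(-3) = 0 + 9 = 9)
sqrt(G(12) + 3567) = sqrt(9 + 3567) = sqrt(3576) = 2*sqrt(894)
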